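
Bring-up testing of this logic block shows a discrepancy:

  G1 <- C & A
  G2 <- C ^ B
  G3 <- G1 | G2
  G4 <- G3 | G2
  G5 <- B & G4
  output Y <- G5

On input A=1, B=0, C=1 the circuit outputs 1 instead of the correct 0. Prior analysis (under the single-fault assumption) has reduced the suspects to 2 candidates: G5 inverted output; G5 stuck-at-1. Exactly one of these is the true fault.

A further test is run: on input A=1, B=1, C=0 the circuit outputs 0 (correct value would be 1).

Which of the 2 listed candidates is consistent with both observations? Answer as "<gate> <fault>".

Evaluate each candidate on input A=1, B=1, C=0:
  G5 inverted output: G1=0, G2=1, G3=1, G4=1, G5=0 [inverted output] → 0 — matches
  G5 stuck-at-1: G1=0, G2=1, G3=1, G4=1, G5=1 [stuck-at-1] → 1 — eliminated
Only G5 inverted output reproduces the observed 0.

G5 inverted output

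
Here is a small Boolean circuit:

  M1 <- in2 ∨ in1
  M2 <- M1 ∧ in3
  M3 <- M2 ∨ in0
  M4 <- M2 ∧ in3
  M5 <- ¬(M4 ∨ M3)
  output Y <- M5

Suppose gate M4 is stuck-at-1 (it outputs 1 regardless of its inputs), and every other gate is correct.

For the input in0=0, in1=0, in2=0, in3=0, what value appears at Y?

0

Propagate with M4 forced: M1=0, M2=0, M3=0, M4=1 [stuck-at-1], M5=0.
So Y = 0. (Without the fault it would be 1.)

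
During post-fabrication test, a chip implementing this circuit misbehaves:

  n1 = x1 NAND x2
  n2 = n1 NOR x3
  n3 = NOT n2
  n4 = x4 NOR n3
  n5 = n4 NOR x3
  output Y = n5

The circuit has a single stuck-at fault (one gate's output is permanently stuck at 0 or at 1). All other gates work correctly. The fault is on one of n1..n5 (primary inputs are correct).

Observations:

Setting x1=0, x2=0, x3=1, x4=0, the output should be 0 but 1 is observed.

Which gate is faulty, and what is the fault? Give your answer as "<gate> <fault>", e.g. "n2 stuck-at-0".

n5 stuck-at-1

Fault-free values for test 1 (x1=0, x2=0, x3=1, x4=0): n1=1, n2=0, n3=1, n4=0, n5=0, giving Y=0. Observed 1.
Test 1: faults giving observed 1 are {n5 stuck-at-1}.
Only n5 stuck-at-1 is consistent with every test.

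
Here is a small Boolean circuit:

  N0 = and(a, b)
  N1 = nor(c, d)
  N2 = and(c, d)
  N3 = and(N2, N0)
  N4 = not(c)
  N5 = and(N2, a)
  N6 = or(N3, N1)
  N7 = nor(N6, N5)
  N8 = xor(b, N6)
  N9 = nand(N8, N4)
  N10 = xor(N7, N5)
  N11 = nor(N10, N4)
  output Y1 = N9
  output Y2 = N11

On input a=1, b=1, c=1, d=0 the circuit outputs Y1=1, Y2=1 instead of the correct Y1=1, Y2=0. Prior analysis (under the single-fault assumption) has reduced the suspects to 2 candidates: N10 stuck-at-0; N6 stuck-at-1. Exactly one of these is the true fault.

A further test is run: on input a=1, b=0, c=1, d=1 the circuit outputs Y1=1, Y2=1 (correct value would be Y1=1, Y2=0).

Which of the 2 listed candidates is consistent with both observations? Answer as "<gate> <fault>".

N10 stuck-at-0

Evaluate each candidate on input a=1, b=0, c=1, d=1:
  N10 stuck-at-0: N0=0, N1=0, N2=1, N3=0, N4=0, N5=1, N6=0, N7=0, N8=0, N9=1, N10=0 [stuck-at-0], N11=1 → Y1=1, Y2=1 — matches
  N6 stuck-at-1: N0=0, N1=0, N2=1, N3=0, N4=0, N5=1, N6=1 [stuck-at-1], N7=0, N8=1, N9=1, N10=1, N11=0 → Y1=1, Y2=0 — eliminated
Only N10 stuck-at-0 reproduces the observed Y1=1, Y2=1.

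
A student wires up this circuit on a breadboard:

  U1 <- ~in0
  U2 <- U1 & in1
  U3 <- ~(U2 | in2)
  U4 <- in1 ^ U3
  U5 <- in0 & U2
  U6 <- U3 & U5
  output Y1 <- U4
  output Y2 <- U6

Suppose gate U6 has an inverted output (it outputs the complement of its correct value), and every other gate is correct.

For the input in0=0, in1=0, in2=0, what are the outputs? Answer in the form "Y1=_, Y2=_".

Propagate with U6 forced: U1=1, U2=0, U3=1, U4=1, U5=0, U6=1 [inverted output].
So the outputs are Y1=1, Y2=1. (Without the fault they would be Y1=1, Y2=0.)

Y1=1, Y2=1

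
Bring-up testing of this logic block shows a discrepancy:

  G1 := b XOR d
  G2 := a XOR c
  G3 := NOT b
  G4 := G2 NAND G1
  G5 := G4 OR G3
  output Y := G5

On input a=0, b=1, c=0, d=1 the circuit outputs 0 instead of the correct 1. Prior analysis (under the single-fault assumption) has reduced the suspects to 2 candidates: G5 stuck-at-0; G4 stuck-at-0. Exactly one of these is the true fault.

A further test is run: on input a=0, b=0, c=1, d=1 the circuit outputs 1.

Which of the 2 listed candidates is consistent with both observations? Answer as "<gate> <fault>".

Evaluate each candidate on input a=0, b=0, c=1, d=1:
  G5 stuck-at-0: G1=1, G2=1, G3=1, G4=0, G5=0 [stuck-at-0] → 0 — eliminated
  G4 stuck-at-0: G1=1, G2=1, G3=1, G4=0 [stuck-at-0], G5=1 → 1 — matches
Only G4 stuck-at-0 reproduces the observed 1.

G4 stuck-at-0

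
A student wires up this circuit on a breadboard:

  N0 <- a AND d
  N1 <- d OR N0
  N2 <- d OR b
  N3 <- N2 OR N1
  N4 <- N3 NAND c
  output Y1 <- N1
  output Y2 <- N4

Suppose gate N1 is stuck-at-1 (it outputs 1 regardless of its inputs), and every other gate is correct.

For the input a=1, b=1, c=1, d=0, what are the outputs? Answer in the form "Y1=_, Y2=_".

Y1=1, Y2=0

Propagate with N1 forced: N0=0, N1=1 [stuck-at-1], N2=1, N3=1, N4=0.
So the outputs are Y1=1, Y2=0. (Without the fault they would be Y1=0, Y2=0.)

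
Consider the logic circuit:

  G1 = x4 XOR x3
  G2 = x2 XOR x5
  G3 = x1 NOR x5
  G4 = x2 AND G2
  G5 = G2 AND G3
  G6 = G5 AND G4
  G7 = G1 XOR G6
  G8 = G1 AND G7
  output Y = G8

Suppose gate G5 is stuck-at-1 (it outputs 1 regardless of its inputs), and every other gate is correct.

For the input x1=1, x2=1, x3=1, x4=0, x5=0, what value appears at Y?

0

Propagate with G5 forced: G1=1, G2=1, G3=0, G4=1, G5=1 [stuck-at-1], G6=1, G7=0, G8=0.
So Y = 0. (Without the fault it would be 1.)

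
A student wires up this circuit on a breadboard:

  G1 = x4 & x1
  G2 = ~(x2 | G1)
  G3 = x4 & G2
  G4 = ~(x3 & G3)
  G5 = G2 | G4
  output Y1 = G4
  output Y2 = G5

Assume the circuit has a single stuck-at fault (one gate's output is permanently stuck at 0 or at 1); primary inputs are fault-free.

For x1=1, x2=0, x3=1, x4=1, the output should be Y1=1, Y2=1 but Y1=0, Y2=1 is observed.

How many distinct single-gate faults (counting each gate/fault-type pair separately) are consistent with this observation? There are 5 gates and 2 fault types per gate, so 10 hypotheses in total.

Fault-free: G1=1, G2=0, G3=0, G4=1, G5=1 → Y1=1, Y2=1. Observed Y1=0, Y2=1.
  G1 stuck-at-0: output Y1=0, Y2=1 ✓
  G1 stuck-at-1: output Y1=1, Y2=1 ✗
  G2 stuck-at-0: output Y1=1, Y2=1 ✗
  G2 stuck-at-1: output Y1=0, Y2=1 ✓
  G3 stuck-at-0: output Y1=1, Y2=1 ✗
  G3 stuck-at-1: output Y1=0, Y2=0 ✗
  G4 stuck-at-0: output Y1=0, Y2=0 ✗
  G4 stuck-at-1: output Y1=1, Y2=1 ✗
  G5 stuck-at-0: output Y1=1, Y2=0 ✗
  G5 stuck-at-1: output Y1=1, Y2=1 ✗
Consistent faults: {G1 stuck-at-0, G2 stuck-at-1} — 2 in all.

2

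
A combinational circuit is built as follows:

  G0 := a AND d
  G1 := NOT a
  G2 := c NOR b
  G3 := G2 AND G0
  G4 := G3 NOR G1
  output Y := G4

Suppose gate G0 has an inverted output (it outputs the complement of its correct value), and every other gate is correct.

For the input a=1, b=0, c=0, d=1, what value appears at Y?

Propagate with G0 forced: G0=0 [inverted output], G1=0, G2=1, G3=0, G4=1.
So Y = 1. (Without the fault it would be 0.)

1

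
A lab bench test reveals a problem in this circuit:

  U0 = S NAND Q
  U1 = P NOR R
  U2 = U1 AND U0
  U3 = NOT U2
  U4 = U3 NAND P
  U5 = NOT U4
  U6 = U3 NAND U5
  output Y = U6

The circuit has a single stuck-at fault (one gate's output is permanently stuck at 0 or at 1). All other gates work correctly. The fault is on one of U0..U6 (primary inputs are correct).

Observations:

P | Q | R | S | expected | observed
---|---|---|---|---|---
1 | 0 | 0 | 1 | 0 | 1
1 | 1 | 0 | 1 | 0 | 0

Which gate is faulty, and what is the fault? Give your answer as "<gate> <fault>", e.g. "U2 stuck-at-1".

U1 stuck-at-1

Fault-free values for test 1 (P=1, Q=0, R=0, S=1): U0=1, U1=0, U2=0, U3=1, U4=0, U5=1, U6=0, giving Y=0. Observed 1.
Test 1: faults giving observed 1 are {U1 stuck-at-1, U2 stuck-at-1, U3 stuck-at-0, U4 stuck-at-1, U5 stuck-at-0, U6 stuck-at-1}.
Test 2 (P=1, Q=1, R=0, S=1): fault-free U0=0, U1=0, U2=0, U3=1, U4=0, U5=1, U6=0 → 0; observed 0. Eliminates U2 stuck-at-1, U3 stuck-at-0, U4 stuck-at-1, U5 stuck-at-0, U6 stuck-at-1.
Only U1 stuck-at-1 is consistent with every test.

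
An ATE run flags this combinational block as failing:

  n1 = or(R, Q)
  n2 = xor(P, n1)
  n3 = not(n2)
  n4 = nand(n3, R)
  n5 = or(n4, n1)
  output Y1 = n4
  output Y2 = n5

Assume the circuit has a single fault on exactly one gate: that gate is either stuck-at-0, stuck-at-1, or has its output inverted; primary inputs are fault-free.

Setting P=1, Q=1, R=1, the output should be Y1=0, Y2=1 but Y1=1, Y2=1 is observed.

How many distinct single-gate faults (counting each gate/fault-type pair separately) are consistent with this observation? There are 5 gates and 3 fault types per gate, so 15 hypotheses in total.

8

Fault-free: n1=1, n2=0, n3=1, n4=0, n5=1 → Y1=0, Y2=1. Observed Y1=1, Y2=1.
  n1: stuck-at-0, inverted output ✓; others ✗
  n2: stuck-at-1, inverted output ✓; others ✗
  n3: stuck-at-0, inverted output ✓; others ✗
  n4: stuck-at-1, inverted output ✓; others ✗
  n5: none of the 3 fault types match ✗
Consistent faults: {n1 stuck-at-0, n1 inverted output, n2 stuck-at-1, n2 inverted output, n3 stuck-at-0, n3 inverted output, n4 stuck-at-1, n4 inverted output} — 8 in all.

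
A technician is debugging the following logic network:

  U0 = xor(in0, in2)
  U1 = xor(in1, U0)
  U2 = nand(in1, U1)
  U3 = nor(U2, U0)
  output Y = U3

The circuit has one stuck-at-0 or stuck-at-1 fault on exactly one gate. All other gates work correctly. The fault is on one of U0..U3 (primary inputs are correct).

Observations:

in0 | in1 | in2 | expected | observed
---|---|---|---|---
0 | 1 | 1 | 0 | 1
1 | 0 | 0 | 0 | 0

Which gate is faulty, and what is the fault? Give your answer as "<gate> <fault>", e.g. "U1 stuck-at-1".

U0 stuck-at-0

Fault-free values for test 1 (in0=0, in1=1, in2=1): U0=1, U1=0, U2=1, U3=0, giving Y=0. Observed 1.
Test 1: faults giving observed 1 are {U0 stuck-at-0, U3 stuck-at-1}.
Test 2 (in0=1, in1=0, in2=0): fault-free U0=1, U1=1, U2=1, U3=0 → 0; observed 0. Eliminates U3 stuck-at-1.
Only U0 stuck-at-0 is consistent with every test.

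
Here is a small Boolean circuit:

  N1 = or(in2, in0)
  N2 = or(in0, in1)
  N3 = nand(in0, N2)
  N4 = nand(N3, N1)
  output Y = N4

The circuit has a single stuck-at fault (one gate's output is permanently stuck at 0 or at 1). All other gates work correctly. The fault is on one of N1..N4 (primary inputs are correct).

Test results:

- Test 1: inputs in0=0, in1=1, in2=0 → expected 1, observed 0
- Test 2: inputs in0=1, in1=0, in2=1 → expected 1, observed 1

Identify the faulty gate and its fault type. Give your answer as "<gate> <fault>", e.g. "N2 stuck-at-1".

N1 stuck-at-1

Fault-free values for test 1 (in0=0, in1=1, in2=0): N1=0, N2=1, N3=1, N4=1, giving Y=1. Observed 0.
Test 1: faults giving observed 0 are {N1 stuck-at-1, N4 stuck-at-0}.
Test 2 (in0=1, in1=0, in2=1): fault-free N1=1, N2=1, N3=0, N4=1 → 1; observed 1. Eliminates N4 stuck-at-0.
Only N1 stuck-at-1 is consistent with every test.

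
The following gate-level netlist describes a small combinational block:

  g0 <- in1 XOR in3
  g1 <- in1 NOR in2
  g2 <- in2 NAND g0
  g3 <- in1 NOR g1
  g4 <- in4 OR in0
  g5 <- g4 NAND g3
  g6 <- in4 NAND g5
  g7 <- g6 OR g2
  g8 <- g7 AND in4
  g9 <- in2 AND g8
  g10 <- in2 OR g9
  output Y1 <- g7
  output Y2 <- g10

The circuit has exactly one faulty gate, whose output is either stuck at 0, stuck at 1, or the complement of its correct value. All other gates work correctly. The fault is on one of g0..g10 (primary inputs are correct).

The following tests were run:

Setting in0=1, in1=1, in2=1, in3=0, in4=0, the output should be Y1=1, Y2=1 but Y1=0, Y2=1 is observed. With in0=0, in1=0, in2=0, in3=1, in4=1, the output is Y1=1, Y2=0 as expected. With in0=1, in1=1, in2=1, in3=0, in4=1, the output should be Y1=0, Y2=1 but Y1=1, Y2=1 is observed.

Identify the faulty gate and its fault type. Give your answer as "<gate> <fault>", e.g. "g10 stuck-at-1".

Fault-free values for test 1 (in0=1, in1=1, in2=1, in3=0, in4=0): g0=1, g1=0, g2=0, g3=0, g4=1, g5=1, g6=1, g7=1, g8=0, g9=0, g10=1, giving Y1=1, Y2=1. Observed Y1=0, Y2=1.
Test 1: faults giving observed Y1=0, Y2=1 are {g6 stuck-at-0, g6 inverted output, g7 stuck-at-0, g7 inverted output}.
Test 2 (in0=0, in1=0, in2=0, in3=1, in4=1): fault-free g0=1, g1=1, g2=1, g3=0, g4=1, g5=1, g6=0, g7=1, g8=1, g9=0, g10=0 → Y1=1, Y2=0; observed Y1=1, Y2=0. Eliminates g7 stuck-at-0, g7 inverted output.
Test 3 (in0=1, in1=1, in2=1, in3=0, in4=1): fault-free g0=1, g1=0, g2=0, g3=0, g4=1, g5=1, g6=0, g7=0, g8=0, g9=0, g10=1 → Y1=0, Y2=1; observed Y1=1, Y2=1. Eliminates g6 stuck-at-0.
Only g6 inverted output is consistent with every test.

g6 inverted output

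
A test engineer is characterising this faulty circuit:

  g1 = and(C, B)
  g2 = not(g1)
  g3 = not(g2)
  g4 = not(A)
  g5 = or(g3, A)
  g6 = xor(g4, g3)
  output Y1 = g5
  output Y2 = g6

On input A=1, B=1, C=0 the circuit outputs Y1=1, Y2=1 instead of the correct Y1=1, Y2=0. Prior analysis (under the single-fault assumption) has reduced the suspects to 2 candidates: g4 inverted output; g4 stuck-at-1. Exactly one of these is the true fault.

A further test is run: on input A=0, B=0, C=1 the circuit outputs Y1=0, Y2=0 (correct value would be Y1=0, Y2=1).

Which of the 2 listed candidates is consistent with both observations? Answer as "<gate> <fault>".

g4 inverted output

Evaluate each candidate on input A=0, B=0, C=1:
  g4 inverted output: g1=0, g2=1, g3=0, g4=0 [inverted output], g5=0, g6=0 → Y1=0, Y2=0 — matches
  g4 stuck-at-1: g1=0, g2=1, g3=0, g4=1 [stuck-at-1], g5=0, g6=1 → Y1=0, Y2=1 — eliminated
Only g4 inverted output reproduces the observed Y1=0, Y2=0.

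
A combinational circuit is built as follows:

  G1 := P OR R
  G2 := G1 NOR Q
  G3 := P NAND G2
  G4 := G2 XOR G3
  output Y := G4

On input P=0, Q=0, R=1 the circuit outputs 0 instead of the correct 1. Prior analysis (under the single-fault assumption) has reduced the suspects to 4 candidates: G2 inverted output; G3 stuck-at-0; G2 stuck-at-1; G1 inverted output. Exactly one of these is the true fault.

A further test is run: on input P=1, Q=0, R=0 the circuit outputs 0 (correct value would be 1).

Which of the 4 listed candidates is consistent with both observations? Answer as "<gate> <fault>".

G3 stuck-at-0

Evaluate each candidate on input P=1, Q=0, R=0:
  G2 inverted output: G1=1, G2=1 [inverted output], G3=0, G4=1 → 1 — eliminated
  G3 stuck-at-0: G1=1, G2=0, G3=0 [stuck-at-0], G4=0 → 0 — matches
  G2 stuck-at-1: G1=1, G2=1 [stuck-at-1], G3=0, G4=1 → 1 — eliminated
  G1 inverted output: G1=0 [inverted output], G2=1, G3=0, G4=1 → 1 — eliminated
Only G3 stuck-at-0 reproduces the observed 0.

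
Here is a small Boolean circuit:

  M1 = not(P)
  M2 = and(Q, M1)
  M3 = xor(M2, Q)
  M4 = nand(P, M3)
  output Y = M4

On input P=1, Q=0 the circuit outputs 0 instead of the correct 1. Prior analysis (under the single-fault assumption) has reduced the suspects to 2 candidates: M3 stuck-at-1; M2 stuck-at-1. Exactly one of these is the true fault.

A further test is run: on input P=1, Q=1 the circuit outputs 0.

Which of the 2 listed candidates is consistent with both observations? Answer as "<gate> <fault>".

Evaluate each candidate on input P=1, Q=1:
  M3 stuck-at-1: M1=0, M2=0, M3=1 [stuck-at-1], M4=0 → 0 — matches
  M2 stuck-at-1: M1=0, M2=1 [stuck-at-1], M3=0, M4=1 → 1 — eliminated
Only M3 stuck-at-1 reproduces the observed 0.

M3 stuck-at-1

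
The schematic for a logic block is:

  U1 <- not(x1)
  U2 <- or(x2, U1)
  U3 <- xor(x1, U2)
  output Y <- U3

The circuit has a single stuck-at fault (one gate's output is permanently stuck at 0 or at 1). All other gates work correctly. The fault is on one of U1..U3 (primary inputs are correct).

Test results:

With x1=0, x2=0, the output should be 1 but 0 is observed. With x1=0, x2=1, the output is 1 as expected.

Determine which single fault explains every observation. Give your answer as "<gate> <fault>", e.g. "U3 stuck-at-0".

Fault-free values for test 1 (x1=0, x2=0): U1=1, U2=1, U3=1, giving Y=1. Observed 0.
Test 1: faults giving observed 0 are {U1 stuck-at-0, U2 stuck-at-0, U3 stuck-at-0}.
Test 2 (x1=0, x2=1): fault-free U1=1, U2=1, U3=1 → 1; observed 1. Eliminates U2 stuck-at-0, U3 stuck-at-0.
Only U1 stuck-at-0 is consistent with every test.

U1 stuck-at-0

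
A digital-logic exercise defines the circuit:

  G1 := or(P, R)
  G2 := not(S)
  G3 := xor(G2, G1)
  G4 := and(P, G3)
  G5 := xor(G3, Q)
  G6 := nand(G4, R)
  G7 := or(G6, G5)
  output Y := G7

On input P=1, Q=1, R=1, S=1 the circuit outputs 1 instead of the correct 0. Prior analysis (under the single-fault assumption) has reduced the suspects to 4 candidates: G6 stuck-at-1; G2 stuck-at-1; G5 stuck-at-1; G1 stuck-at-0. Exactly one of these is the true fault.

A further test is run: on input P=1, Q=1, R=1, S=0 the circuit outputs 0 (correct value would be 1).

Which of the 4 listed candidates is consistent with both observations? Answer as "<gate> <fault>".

G1 stuck-at-0

Evaluate each candidate on input P=1, Q=1, R=1, S=0:
  G6 stuck-at-1: G1=1, G2=1, G3=0, G4=0, G5=1, G6=1 [stuck-at-1], G7=1 → 1 — eliminated
  G2 stuck-at-1: G1=1, G2=1 [stuck-at-1], G3=0, G4=0, G5=1, G6=1, G7=1 → 1 — eliminated
  G5 stuck-at-1: G1=1, G2=1, G3=0, G4=0, G5=1 [stuck-at-1], G6=1, G7=1 → 1 — eliminated
  G1 stuck-at-0: G1=0 [stuck-at-0], G2=1, G3=1, G4=1, G5=0, G6=0, G7=0 → 0 — matches
Only G1 stuck-at-0 reproduces the observed 0.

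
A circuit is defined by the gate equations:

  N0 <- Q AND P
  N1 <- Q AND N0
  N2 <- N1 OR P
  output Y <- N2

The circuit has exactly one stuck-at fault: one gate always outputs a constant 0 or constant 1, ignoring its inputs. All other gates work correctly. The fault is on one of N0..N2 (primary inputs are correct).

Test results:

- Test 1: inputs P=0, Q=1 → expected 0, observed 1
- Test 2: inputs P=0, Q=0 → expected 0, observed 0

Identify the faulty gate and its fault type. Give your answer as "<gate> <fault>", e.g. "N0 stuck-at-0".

Fault-free values for test 1 (P=0, Q=1): N0=0, N1=0, N2=0, giving Y=0. Observed 1.
Test 1: faults giving observed 1 are {N0 stuck-at-1, N1 stuck-at-1, N2 stuck-at-1}.
Test 2 (P=0, Q=0): fault-free N0=0, N1=0, N2=0 → 0; observed 0. Eliminates N1 stuck-at-1, N2 stuck-at-1.
Only N0 stuck-at-1 is consistent with every test.

N0 stuck-at-1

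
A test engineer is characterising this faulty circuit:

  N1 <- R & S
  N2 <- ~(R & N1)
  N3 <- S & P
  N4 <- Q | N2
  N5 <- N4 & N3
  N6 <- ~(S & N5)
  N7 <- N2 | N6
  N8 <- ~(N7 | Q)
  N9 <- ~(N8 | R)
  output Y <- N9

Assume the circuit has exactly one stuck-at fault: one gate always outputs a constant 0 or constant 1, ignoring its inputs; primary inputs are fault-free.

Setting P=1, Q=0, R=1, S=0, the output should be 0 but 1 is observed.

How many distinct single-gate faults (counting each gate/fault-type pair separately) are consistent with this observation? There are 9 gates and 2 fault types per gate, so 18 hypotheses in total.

1

Fault-free: N1=0, N2=1, N3=0, N4=1, N5=0, N6=1, N7=1, N8=0, N9=0 → 0. Observed 1.
  N1: none of the 2 fault types match ✗
  N2: none of the 2 fault types match ✗
  N3: none of the 2 fault types match ✗
  N4: none of the 2 fault types match ✗
  N5: none of the 2 fault types match ✗
  N6: none of the 2 fault types match ✗
  N7: none of the 2 fault types match ✗
  N8: none of the 2 fault types match ✗
  N9: stuck-at-1 ✓; others ✗
Consistent faults: {N9 stuck-at-1} — 1 in all.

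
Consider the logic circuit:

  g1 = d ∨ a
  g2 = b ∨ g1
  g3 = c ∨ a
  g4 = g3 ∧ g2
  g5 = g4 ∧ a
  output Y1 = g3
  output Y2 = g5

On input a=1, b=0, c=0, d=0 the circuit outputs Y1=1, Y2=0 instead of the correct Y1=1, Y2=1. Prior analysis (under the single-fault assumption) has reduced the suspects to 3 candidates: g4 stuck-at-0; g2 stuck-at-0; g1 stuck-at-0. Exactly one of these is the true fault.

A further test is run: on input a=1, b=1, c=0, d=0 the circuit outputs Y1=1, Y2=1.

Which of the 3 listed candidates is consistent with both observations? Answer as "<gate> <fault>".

g1 stuck-at-0

Evaluate each candidate on input a=1, b=1, c=0, d=0:
  g4 stuck-at-0: g1=1, g2=1, g3=1, g4=0 [stuck-at-0], g5=0 → Y1=1, Y2=0 — eliminated
  g2 stuck-at-0: g1=1, g2=0 [stuck-at-0], g3=1, g4=0, g5=0 → Y1=1, Y2=0 — eliminated
  g1 stuck-at-0: g1=0 [stuck-at-0], g2=1, g3=1, g4=1, g5=1 → Y1=1, Y2=1 — matches
Only g1 stuck-at-0 reproduces the observed Y1=1, Y2=1.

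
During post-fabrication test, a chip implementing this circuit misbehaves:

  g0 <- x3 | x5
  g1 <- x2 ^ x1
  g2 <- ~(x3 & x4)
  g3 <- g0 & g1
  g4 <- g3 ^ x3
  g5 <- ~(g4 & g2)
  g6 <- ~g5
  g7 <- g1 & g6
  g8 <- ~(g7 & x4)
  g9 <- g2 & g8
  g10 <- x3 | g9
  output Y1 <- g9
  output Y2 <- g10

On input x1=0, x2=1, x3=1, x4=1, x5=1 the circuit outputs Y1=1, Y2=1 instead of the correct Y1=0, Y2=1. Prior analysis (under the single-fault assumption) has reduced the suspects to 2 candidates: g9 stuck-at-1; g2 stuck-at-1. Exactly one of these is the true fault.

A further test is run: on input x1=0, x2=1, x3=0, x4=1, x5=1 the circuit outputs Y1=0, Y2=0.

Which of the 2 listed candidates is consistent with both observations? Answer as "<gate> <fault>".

Evaluate each candidate on input x1=0, x2=1, x3=0, x4=1, x5=1:
  g9 stuck-at-1: g0=1, g1=1, g2=1, g3=1, g4=1, g5=0, g6=1, g7=1, g8=0, g9=1 [stuck-at-1], g10=1 → Y1=1, Y2=1 — eliminated
  g2 stuck-at-1: g0=1, g1=1, g2=1 [stuck-at-1], g3=1, g4=1, g5=0, g6=1, g7=1, g8=0, g9=0, g10=0 → Y1=0, Y2=0 — matches
Only g2 stuck-at-1 reproduces the observed Y1=0, Y2=0.

g2 stuck-at-1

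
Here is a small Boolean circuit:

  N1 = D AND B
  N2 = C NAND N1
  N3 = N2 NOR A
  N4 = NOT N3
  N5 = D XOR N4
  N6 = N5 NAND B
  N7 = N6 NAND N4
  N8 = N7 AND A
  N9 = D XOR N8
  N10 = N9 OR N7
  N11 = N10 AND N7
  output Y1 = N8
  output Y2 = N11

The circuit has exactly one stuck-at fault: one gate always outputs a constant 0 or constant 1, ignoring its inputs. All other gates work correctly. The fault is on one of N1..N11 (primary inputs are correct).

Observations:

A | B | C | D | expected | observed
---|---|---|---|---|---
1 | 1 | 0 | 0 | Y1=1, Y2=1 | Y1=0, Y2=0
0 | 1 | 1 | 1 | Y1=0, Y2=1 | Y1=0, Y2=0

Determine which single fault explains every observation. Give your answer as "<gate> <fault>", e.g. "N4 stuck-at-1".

N7 stuck-at-0

Fault-free values for test 1 (A=1, B=1, C=0, D=0): N1=0, N2=1, N3=0, N4=1, N5=1, N6=0, N7=1, N8=1, N9=1, N10=1, N11=1, giving Y1=1, Y2=1. Observed Y1=0, Y2=0.
Test 1: faults giving observed Y1=0, Y2=0 are {N5 stuck-at-0, N6 stuck-at-1, N7 stuck-at-0}.
Test 2 (A=0, B=1, C=1, D=1): fault-free N1=1, N2=0, N3=1, N4=0, N5=1, N6=0, N7=1, N8=0, N9=1, N10=1, N11=1 → Y1=0, Y2=1; observed Y1=0, Y2=0. Eliminates N5 stuck-at-0, N6 stuck-at-1.
Only N7 stuck-at-0 is consistent with every test.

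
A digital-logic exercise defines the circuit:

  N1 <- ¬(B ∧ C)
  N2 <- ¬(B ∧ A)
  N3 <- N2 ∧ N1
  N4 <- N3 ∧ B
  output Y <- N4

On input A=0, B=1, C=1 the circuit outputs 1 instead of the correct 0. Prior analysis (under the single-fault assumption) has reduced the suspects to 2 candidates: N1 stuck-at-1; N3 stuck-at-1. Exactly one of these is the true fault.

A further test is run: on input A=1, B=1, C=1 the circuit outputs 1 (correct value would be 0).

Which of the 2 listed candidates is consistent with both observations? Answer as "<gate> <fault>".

N3 stuck-at-1

Evaluate each candidate on input A=1, B=1, C=1:
  N1 stuck-at-1: N1=1 [stuck-at-1], N2=0, N3=0, N4=0 → 0 — eliminated
  N3 stuck-at-1: N1=0, N2=0, N3=1 [stuck-at-1], N4=1 → 1 — matches
Only N3 stuck-at-1 reproduces the observed 1.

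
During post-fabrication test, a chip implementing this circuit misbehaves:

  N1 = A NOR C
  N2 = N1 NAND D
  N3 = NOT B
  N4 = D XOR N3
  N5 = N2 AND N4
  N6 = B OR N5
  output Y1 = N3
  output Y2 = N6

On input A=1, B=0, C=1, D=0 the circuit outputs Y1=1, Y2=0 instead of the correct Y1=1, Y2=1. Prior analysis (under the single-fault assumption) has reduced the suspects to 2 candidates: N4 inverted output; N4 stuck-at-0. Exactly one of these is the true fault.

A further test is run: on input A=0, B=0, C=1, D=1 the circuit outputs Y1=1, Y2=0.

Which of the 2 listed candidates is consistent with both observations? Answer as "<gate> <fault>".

N4 stuck-at-0

Evaluate each candidate on input A=0, B=0, C=1, D=1:
  N4 inverted output: N1=0, N2=1, N3=1, N4=1 [inverted output], N5=1, N6=1 → Y1=1, Y2=1 — eliminated
  N4 stuck-at-0: N1=0, N2=1, N3=1, N4=0 [stuck-at-0], N5=0, N6=0 → Y1=1, Y2=0 — matches
Only N4 stuck-at-0 reproduces the observed Y1=1, Y2=0.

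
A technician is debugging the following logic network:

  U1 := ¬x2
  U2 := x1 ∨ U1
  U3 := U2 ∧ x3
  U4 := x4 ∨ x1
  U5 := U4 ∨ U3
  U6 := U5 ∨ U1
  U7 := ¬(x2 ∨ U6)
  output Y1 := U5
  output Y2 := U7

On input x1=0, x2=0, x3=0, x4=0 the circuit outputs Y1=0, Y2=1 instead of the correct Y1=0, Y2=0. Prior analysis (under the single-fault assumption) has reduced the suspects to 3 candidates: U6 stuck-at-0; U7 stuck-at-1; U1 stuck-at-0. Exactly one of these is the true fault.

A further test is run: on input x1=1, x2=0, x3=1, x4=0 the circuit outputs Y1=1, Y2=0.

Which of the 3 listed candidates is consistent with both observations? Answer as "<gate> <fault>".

U1 stuck-at-0

Evaluate each candidate on input x1=1, x2=0, x3=1, x4=0:
  U6 stuck-at-0: U1=1, U2=1, U3=1, U4=1, U5=1, U6=0 [stuck-at-0], U7=1 → Y1=1, Y2=1 — eliminated
  U7 stuck-at-1: U1=1, U2=1, U3=1, U4=1, U5=1, U6=1, U7=1 [stuck-at-1] → Y1=1, Y2=1 — eliminated
  U1 stuck-at-0: U1=0 [stuck-at-0], U2=1, U3=1, U4=1, U5=1, U6=1, U7=0 → Y1=1, Y2=0 — matches
Only U1 stuck-at-0 reproduces the observed Y1=1, Y2=0.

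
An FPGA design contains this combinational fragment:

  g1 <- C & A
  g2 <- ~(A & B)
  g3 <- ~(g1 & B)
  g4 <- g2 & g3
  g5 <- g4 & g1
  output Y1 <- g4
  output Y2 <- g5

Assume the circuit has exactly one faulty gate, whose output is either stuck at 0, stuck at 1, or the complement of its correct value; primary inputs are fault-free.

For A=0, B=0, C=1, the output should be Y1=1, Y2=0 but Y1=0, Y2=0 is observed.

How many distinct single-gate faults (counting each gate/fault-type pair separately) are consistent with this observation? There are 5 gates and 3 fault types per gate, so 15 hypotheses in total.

Fault-free: g1=0, g2=1, g3=1, g4=1, g5=0 → Y1=1, Y2=0. Observed Y1=0, Y2=0.
  g1: none of the 3 fault types match ✗
  g2: stuck-at-0, inverted output ✓; others ✗
  g3: stuck-at-0, inverted output ✓; others ✗
  g4: stuck-at-0, inverted output ✓; others ✗
  g5: none of the 3 fault types match ✗
Consistent faults: {g2 stuck-at-0, g2 inverted output, g3 stuck-at-0, g3 inverted output, g4 stuck-at-0, g4 inverted output} — 6 in all.

6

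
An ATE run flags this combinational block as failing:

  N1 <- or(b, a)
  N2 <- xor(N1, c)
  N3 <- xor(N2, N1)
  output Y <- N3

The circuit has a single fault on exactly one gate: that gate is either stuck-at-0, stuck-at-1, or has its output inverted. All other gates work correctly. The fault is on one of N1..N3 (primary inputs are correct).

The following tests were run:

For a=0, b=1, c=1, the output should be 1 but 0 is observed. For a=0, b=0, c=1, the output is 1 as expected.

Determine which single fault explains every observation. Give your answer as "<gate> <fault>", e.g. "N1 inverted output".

N2 stuck-at-1

Fault-free values for test 1 (a=0, b=1, c=1): N1=1, N2=0, N3=1, giving Y=1. Observed 0.
Test 1: faults giving observed 0 are {N2 stuck-at-1, N2 inverted output, N3 stuck-at-0, N3 inverted output}.
Test 2 (a=0, b=0, c=1): fault-free N1=0, N2=1, N3=1 → 1; observed 1. Eliminates N2 inverted output, N3 stuck-at-0, N3 inverted output.
Only N2 stuck-at-1 is consistent with every test.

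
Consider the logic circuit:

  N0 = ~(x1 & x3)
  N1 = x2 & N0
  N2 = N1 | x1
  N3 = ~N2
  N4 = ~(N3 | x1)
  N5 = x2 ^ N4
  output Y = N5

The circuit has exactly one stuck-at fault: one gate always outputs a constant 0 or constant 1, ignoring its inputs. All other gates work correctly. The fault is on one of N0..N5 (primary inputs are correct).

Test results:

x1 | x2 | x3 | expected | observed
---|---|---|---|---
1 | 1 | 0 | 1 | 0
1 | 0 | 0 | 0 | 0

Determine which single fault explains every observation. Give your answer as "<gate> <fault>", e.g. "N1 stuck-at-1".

N5 stuck-at-0

Fault-free values for test 1 (x1=1, x2=1, x3=0): N0=1, N1=1, N2=1, N3=0, N4=0, N5=1, giving Y=1. Observed 0.
Test 1: faults giving observed 0 are {N4 stuck-at-1, N5 stuck-at-0}.
Test 2 (x1=1, x2=0, x3=0): fault-free N0=1, N1=0, N2=1, N3=0, N4=0, N5=0 → 0; observed 0. Eliminates N4 stuck-at-1.
Only N5 stuck-at-0 is consistent with every test.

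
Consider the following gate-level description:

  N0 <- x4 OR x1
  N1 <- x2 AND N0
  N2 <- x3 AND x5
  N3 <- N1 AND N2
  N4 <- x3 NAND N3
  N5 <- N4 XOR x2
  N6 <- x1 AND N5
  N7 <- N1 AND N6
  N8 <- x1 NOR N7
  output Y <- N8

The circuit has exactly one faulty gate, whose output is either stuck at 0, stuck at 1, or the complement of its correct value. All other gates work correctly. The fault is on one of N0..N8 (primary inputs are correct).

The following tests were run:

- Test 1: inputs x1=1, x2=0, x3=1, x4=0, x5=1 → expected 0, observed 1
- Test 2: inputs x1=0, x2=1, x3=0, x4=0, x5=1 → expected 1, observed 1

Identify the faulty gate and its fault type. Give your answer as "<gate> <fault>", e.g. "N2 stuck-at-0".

N8 stuck-at-1

Fault-free values for test 1 (x1=1, x2=0, x3=1, x4=0, x5=1): N0=1, N1=0, N2=1, N3=0, N4=1, N5=1, N6=1, N7=0, N8=0, giving Y=0. Observed 1.
Test 1: faults giving observed 1 are {N8 stuck-at-1, N8 inverted output}.
Test 2 (x1=0, x2=1, x3=0, x4=0, x5=1): fault-free N0=0, N1=0, N2=0, N3=0, N4=1, N5=0, N6=0, N7=0, N8=1 → 1; observed 1. Eliminates N8 inverted output.
Only N8 stuck-at-1 is consistent with every test.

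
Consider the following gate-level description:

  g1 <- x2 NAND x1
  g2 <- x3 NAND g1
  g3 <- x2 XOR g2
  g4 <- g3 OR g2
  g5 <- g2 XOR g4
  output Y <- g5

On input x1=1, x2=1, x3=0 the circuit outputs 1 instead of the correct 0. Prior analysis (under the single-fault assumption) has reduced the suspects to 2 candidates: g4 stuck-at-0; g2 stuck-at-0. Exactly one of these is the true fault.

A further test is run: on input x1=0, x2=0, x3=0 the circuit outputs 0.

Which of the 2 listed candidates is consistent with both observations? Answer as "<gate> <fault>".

g2 stuck-at-0

Evaluate each candidate on input x1=0, x2=0, x3=0:
  g4 stuck-at-0: g1=1, g2=1, g3=1, g4=0 [stuck-at-0], g5=1 → 1 — eliminated
  g2 stuck-at-0: g1=1, g2=0 [stuck-at-0], g3=0, g4=0, g5=0 → 0 — matches
Only g2 stuck-at-0 reproduces the observed 0.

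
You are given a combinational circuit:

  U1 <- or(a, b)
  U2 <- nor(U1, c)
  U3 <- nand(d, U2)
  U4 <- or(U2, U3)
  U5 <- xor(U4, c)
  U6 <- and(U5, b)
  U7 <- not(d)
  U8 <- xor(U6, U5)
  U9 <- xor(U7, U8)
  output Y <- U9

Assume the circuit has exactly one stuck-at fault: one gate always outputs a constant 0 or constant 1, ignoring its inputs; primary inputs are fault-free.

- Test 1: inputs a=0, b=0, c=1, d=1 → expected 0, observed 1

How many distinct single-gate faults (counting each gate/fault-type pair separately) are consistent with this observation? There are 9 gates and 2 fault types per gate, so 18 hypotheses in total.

7

Fault-free: U1=0, U2=0, U3=1, U4=1, U5=0, U6=0, U7=0, U8=0, U9=0 → 0. Observed 1.
  U1: none of the 2 fault types match ✗
  U2: none of the 2 fault types match ✗
  U3: stuck-at-0 ✓; others ✗
  U4: stuck-at-0 ✓; others ✗
  U5: stuck-at-1 ✓; others ✗
  U6: stuck-at-1 ✓; others ✗
  U7: stuck-at-1 ✓; others ✗
  U8: stuck-at-1 ✓; others ✗
  U9: stuck-at-1 ✓; others ✗
Consistent faults: {U3 stuck-at-0, U4 stuck-at-0, U5 stuck-at-1, U6 stuck-at-1, U7 stuck-at-1, U8 stuck-at-1, U9 stuck-at-1} — 7 in all.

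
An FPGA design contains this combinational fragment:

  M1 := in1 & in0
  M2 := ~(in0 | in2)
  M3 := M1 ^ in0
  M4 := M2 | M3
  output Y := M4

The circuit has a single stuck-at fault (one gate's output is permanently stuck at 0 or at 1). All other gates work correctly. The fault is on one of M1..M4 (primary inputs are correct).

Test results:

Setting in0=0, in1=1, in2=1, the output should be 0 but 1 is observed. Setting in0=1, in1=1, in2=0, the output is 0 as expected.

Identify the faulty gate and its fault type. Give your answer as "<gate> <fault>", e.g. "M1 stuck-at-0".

M1 stuck-at-1

Fault-free values for test 1 (in0=0, in1=1, in2=1): M1=0, M2=0, M3=0, M4=0, giving Y=0. Observed 1.
Test 1: faults giving observed 1 are {M1 stuck-at-1, M2 stuck-at-1, M3 stuck-at-1, M4 stuck-at-1}.
Test 2 (in0=1, in1=1, in2=0): fault-free M1=1, M2=0, M3=0, M4=0 → 0; observed 0. Eliminates M2 stuck-at-1, M3 stuck-at-1, M4 stuck-at-1.
Only M1 stuck-at-1 is consistent with every test.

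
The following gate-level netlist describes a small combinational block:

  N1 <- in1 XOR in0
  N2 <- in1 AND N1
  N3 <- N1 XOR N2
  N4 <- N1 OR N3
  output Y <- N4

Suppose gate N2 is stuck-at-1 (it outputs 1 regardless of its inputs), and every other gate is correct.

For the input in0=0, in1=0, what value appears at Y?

1

Propagate with N2 forced: N1=0, N2=1 [stuck-at-1], N3=1, N4=1.
So Y = 1. (Without the fault it would be 0.)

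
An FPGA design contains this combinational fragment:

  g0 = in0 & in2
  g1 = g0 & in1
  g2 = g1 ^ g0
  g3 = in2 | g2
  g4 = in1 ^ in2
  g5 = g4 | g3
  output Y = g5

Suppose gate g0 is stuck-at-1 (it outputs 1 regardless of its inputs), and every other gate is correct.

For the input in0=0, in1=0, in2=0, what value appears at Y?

Propagate with g0 forced: g0=1 [stuck-at-1], g1=0, g2=1, g3=1, g4=0, g5=1.
So Y = 1. (Without the fault it would be 0.)

1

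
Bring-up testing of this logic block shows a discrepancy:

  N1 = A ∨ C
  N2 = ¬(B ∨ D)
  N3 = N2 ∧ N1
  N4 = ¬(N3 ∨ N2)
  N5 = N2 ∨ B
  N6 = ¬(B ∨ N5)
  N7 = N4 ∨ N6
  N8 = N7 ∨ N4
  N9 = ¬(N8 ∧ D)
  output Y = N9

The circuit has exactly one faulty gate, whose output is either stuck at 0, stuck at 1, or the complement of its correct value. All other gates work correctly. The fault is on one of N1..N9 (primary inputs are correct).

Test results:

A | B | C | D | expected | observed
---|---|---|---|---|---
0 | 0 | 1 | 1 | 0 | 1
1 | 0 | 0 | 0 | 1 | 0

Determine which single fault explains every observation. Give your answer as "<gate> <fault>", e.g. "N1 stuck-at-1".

N9 inverted output

Fault-free values for test 1 (A=0, B=0, C=1, D=1): N1=1, N2=0, N3=0, N4=1, N5=0, N6=1, N7=1, N8=1, N9=0, giving Y=0. Observed 1.
Test 1: faults giving observed 1 are {N2 stuck-at-1, N2 inverted output, N8 stuck-at-0, N8 inverted output, N9 stuck-at-1, N9 inverted output}.
Test 2 (A=1, B=0, C=0, D=0): fault-free N1=1, N2=1, N3=1, N4=0, N5=1, N6=0, N7=0, N8=0, N9=1 → 1; observed 0. Eliminates N2 stuck-at-1, N2 inverted output, N8 stuck-at-0, N8 inverted output, N9 stuck-at-1.
Only N9 inverted output is consistent with every test.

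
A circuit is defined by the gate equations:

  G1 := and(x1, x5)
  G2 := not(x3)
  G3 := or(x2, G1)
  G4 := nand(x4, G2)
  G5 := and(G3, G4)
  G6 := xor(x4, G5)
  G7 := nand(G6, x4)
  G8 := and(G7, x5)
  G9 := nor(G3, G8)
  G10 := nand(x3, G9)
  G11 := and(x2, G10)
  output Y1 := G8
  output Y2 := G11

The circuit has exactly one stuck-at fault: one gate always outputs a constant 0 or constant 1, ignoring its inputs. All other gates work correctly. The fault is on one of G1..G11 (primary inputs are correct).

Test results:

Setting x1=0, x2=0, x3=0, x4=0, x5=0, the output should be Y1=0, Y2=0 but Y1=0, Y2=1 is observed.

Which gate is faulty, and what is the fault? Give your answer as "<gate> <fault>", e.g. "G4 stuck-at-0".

Fault-free values for test 1 (x1=0, x2=0, x3=0, x4=0, x5=0): G1=0, G2=1, G3=0, G4=1, G5=0, G6=0, G7=1, G8=0, G9=1, G10=1, G11=0, giving Y1=0, Y2=0. Observed Y1=0, Y2=1.
Test 1: faults giving observed Y1=0, Y2=1 are {G11 stuck-at-1}.
Only G11 stuck-at-1 is consistent with every test.

G11 stuck-at-1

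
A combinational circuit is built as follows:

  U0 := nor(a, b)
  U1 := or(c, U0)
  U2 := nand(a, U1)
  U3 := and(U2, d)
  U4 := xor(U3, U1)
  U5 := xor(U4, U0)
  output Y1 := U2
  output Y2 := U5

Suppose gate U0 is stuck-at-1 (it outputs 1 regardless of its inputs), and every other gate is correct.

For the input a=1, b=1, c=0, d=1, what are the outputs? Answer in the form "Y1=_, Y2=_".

Y1=0, Y2=0

Propagate with U0 forced: U0=1 [stuck-at-1], U1=1, U2=0, U3=0, U4=1, U5=0.
So the outputs are Y1=0, Y2=0. (Without the fault they would be Y1=1, Y2=1.)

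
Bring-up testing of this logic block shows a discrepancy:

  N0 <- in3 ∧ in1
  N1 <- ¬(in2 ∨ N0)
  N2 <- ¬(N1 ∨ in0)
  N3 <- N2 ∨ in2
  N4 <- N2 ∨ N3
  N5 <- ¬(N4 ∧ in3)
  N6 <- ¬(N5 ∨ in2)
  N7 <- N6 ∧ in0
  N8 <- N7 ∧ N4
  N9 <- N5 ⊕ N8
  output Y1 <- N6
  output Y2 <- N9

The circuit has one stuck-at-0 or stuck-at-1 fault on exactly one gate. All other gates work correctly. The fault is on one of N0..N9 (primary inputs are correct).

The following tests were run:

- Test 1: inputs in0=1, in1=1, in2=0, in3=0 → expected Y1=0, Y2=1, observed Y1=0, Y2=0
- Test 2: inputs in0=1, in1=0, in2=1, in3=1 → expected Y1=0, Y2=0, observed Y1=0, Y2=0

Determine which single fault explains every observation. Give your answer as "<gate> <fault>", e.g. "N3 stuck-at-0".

Fault-free values for test 1 (in0=1, in1=1, in2=0, in3=0): N0=0, N1=1, N2=0, N3=0, N4=0, N5=1, N6=0, N7=0, N8=0, N9=1, giving Y1=0, Y2=1. Observed Y1=0, Y2=0.
Test 1: faults giving observed Y1=0, Y2=0 are {N8 stuck-at-1, N9 stuck-at-0}.
Test 2 (in0=1, in1=0, in2=1, in3=1): fault-free N0=0, N1=0, N2=0, N3=1, N4=1, N5=0, N6=0, N7=0, N8=0, N9=0 → Y1=0, Y2=0; observed Y1=0, Y2=0. Eliminates N8 stuck-at-1.
Only N9 stuck-at-0 is consistent with every test.

N9 stuck-at-0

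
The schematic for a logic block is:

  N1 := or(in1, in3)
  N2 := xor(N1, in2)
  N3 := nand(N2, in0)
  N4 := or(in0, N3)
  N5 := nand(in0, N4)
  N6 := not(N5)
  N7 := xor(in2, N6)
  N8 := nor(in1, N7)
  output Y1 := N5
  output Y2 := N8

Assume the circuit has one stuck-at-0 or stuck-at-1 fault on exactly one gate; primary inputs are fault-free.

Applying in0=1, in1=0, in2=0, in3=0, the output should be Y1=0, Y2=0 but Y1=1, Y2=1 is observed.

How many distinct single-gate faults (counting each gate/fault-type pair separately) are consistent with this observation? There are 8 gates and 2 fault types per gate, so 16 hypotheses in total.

Fault-free: N1=0, N2=0, N3=1, N4=1, N5=0, N6=1, N7=1, N8=0 → Y1=0, Y2=0. Observed Y1=1, Y2=1.
  N1: none of the 2 fault types match ✗
  N2: none of the 2 fault types match ✗
  N3: none of the 2 fault types match ✗
  N4: stuck-at-0 ✓; others ✗
  N5: stuck-at-1 ✓; others ✗
  N6: none of the 2 fault types match ✗
  N7: none of the 2 fault types match ✗
  N8: none of the 2 fault types match ✗
Consistent faults: {N4 stuck-at-0, N5 stuck-at-1} — 2 in all.

2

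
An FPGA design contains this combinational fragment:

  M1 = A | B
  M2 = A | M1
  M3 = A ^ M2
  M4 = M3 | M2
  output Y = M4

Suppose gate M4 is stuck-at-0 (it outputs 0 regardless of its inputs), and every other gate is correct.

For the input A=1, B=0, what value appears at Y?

0

Propagate with M4 forced: M1=1, M2=1, M3=0, M4=0 [stuck-at-0].
So Y = 0. (Without the fault it would be 1.)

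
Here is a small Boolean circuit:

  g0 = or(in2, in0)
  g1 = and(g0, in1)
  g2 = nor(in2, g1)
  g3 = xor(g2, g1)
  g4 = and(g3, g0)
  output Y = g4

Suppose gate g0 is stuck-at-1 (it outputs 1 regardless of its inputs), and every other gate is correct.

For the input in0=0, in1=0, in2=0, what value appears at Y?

Propagate with g0 forced: g0=1 [stuck-at-1], g1=0, g2=1, g3=1, g4=1.
So Y = 1. (Without the fault it would be 0.)

1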